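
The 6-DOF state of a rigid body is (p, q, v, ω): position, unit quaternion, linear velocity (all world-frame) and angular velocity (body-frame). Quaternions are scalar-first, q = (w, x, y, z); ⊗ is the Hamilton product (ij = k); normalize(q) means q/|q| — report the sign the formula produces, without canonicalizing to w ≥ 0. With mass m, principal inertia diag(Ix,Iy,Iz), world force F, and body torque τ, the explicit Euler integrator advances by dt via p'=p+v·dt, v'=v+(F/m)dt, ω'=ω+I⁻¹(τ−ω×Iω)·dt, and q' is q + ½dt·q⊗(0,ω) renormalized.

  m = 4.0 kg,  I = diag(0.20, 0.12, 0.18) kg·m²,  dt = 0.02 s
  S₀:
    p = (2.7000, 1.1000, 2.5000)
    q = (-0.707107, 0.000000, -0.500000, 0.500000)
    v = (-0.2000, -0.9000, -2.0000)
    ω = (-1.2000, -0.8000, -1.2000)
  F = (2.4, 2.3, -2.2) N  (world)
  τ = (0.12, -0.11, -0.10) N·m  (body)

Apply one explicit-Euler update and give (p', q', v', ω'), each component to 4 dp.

precession coupling ω×(Iω) = (0.0576, 0.0288, -0.0768)
(τ − ω×Iω)/I = (0.3120, -1.1567, -0.1289)
new body rate ω' = (-1.1938, -0.8231, -1.2026)
2q̇ = q⊗(0,ω) = (0.2000000, 1.8485284, -0.0343144, 0.2485284)
q + ½dt·q⊗(0,ω), renormalized = (-0.7050, 0.0185, -0.5003, 0.5024)
p + v·dt = (2.6960, 1.0820, 2.4600)
v + (F/m)dt = (-0.1880, -0.8885, -2.0110)

p' = (2.6960, 1.0820, 2.4600)
q' = (-0.7050, 0.0185, -0.5003, 0.5024)
v' = (-0.1880, -0.8885, -2.0110)
ω' = (-1.1938, -0.8231, -1.2026)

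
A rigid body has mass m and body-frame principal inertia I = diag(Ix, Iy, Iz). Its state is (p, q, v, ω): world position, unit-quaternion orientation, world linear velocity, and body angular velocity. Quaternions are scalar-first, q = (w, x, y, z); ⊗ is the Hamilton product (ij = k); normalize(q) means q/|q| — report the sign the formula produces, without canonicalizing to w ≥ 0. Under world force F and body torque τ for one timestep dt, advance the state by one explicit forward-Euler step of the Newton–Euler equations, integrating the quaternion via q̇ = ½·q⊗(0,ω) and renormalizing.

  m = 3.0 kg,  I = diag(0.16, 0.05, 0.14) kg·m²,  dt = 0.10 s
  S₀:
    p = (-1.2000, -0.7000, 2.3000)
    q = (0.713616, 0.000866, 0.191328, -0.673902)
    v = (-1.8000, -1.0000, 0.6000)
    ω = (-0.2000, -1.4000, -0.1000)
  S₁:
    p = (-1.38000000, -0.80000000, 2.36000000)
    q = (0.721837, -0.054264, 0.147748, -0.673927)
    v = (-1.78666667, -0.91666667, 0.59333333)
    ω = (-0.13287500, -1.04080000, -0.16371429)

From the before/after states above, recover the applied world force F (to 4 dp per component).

Δv = v₁−v₀ = (0.01333333, 0.08333333, -0.00666667)
applied force F = (0.4000, 2.5000, -0.2000)

F = (0.4000, 2.5000, -0.2000)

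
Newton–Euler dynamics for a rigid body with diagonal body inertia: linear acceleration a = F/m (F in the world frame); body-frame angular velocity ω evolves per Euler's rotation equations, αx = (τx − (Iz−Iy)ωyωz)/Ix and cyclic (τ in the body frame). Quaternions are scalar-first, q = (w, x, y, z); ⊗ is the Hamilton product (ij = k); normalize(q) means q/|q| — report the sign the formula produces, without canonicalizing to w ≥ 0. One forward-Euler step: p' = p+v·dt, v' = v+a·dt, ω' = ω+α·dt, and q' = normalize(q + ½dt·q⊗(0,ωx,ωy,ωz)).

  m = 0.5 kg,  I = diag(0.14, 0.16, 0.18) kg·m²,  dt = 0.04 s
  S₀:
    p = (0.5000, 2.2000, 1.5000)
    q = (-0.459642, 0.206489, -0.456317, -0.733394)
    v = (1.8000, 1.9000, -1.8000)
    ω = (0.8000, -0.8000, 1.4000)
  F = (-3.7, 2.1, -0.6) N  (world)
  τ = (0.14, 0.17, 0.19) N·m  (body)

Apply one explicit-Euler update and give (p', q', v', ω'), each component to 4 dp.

linear accel F/m = (-7.4000, 4.2000, -1.2000)
p' = p + v·dt = (0.5720, 2.2760, 1.4280)
new velocity v' = (1.5040, 2.0680, -1.8480)
precession coupling ω×(Iω) = (-0.0224, -0.0448, -0.0128)
angular accel α = (1.1600, 1.3425, 1.1267)
ω' = ω + α·dt = (0.8464, -0.7463, 1.4451)
Hamilton product q⊗(0,ω) = (0.4965068, -1.5932726, -0.5080862, -0.4436364)
q' = normalize(q + ½dt·q⊗(0,ω)) = (-0.4494, 0.1745, -0.4662, -0.7418)

p' = (0.5720, 2.2760, 1.4280)
q' = (-0.4494, 0.1745, -0.4662, -0.7418)
v' = (1.5040, 2.0680, -1.8480)
ω' = (0.8464, -0.7463, 1.4451)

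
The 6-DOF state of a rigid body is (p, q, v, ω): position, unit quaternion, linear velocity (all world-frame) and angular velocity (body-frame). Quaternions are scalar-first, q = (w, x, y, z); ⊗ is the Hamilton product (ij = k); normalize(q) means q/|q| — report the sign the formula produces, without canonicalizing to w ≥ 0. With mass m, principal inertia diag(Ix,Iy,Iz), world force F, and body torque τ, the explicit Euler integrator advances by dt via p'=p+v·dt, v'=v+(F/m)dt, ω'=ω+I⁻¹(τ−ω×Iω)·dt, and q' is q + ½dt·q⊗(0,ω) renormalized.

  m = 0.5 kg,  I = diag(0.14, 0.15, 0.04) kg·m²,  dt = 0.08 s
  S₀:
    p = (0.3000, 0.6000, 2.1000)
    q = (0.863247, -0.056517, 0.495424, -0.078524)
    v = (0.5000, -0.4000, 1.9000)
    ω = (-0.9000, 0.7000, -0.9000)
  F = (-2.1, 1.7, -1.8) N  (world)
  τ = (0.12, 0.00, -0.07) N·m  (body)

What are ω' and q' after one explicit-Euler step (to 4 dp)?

ω' = (-0.8710, 0.6568, -1.0274)
q' = (0.8431, -0.1031, 0.5195, -0.0932)

gyro term ω×Iω = (0.0693, 0.0810, -0.0063)
angular accel α = (0.3621, -0.5400, -1.5925)
ω' = ω + α·dt = (-0.8710, 0.6568, -1.0274)
Hamilton product q⊗(0,ω) = (-0.4683337, -1.1678371, 0.6240792, -0.3706026)
q' = normalize(q + ½dt·q⊗(0,ω)) = (0.8431, -0.1031, 0.5195, -0.0932)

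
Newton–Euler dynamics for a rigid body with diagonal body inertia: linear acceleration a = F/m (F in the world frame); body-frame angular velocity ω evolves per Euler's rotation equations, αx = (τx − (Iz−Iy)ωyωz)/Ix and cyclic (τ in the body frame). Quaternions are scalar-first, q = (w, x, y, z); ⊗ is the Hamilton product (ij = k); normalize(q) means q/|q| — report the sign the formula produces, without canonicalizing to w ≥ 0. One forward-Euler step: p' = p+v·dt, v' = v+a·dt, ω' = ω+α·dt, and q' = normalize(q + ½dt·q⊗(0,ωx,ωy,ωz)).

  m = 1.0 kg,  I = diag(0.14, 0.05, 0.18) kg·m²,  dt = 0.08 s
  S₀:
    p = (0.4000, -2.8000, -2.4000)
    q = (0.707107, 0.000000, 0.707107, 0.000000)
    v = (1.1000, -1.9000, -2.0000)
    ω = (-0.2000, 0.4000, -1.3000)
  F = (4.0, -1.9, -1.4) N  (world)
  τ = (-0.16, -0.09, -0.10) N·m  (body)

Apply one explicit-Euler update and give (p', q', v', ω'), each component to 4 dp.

p' = p + v·dt = (0.4880, -2.9520, -2.5600)
v + (F/m)dt = (1.4200, -2.0520, -2.1120)
angular accel α = (-0.6600, -1.5920, -0.5956)
ω' = ω + α·dt = (-0.2528, 0.2726, -1.3476)
2q̇ = q⊗(0,ω) = (-0.2828428, -1.0606605, 0.2828428, -0.7778177)
updated quaternion q' = (0.6947, -0.0424, 0.7173, -0.0311)

p' = (0.4880, -2.9520, -2.5600)
q' = (0.6947, -0.0424, 0.7173, -0.0311)
v' = (1.4200, -2.0520, -2.1120)
ω' = (-0.2528, 0.2726, -1.3476)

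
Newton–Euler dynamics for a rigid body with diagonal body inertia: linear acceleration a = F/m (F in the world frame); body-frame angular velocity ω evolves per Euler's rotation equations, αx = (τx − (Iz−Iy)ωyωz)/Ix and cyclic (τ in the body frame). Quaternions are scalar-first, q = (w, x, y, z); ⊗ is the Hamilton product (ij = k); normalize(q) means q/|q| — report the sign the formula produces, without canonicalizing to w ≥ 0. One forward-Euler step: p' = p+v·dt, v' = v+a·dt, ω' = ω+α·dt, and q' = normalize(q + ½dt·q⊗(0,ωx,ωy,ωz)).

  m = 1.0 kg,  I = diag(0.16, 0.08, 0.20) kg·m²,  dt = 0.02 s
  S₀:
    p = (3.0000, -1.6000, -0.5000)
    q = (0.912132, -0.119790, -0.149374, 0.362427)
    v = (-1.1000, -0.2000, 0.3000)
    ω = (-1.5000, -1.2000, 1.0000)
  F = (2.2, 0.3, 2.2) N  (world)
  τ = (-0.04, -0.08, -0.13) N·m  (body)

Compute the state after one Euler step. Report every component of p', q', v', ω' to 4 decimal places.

p' = (2.9780, -1.6040, -0.4940)
q' = (0.9047, -0.1306, -0.1645, 0.3707)
v' = (-1.0560, -0.1940, 0.3440)
ω' = (-1.4870, -1.2350, 1.0014)

gyro term ω×Iω = (-0.1440, 0.0600, -0.1440)
(τ − ω×Iω)/I = (0.6500, -1.7500, 0.0700)
ω + α·dt = (-1.4870, -1.2350, 1.0014)
q⊗(0,ω) = (-0.7213608, -1.0826596, -1.5184089, 0.8318190)
q + ½dt·q⊗(0,ω), renormalized = (0.9047, -0.1306, -0.1645, 0.3707)
a = (2.2000, 0.3000, 2.2000)
p + v·dt = (2.9780, -1.6040, -0.4940)
v + (F/m)dt = (-1.0560, -0.1940, 0.3440)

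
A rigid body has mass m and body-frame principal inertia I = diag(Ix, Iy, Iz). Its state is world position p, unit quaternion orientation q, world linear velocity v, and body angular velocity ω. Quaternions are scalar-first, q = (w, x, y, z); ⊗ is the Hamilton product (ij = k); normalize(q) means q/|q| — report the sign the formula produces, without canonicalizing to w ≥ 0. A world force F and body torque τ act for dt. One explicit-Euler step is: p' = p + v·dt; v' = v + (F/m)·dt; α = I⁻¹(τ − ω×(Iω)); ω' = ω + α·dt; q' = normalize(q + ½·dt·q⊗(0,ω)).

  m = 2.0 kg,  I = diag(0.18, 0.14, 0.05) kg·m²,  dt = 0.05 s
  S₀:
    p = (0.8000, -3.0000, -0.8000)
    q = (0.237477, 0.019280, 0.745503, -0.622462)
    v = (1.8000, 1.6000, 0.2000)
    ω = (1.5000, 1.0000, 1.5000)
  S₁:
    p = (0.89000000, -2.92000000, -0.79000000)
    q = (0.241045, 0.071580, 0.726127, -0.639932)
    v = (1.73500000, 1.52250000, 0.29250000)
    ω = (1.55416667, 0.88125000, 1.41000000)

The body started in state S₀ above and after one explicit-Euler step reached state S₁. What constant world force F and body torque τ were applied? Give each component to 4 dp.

rate change Δω = (0.05416667, -0.11875000, -0.09000000)
applied torque τ = (0.0600, -0.0400, -0.1500)
Δv = v₁−v₀ = (-0.06500000, -0.07750000, 0.09250000)
applied force F = (-2.6000, -3.1000, 3.7000)

F = (-2.6000, -3.1000, 3.7000)
τ = (0.0600, -0.0400, -0.1500)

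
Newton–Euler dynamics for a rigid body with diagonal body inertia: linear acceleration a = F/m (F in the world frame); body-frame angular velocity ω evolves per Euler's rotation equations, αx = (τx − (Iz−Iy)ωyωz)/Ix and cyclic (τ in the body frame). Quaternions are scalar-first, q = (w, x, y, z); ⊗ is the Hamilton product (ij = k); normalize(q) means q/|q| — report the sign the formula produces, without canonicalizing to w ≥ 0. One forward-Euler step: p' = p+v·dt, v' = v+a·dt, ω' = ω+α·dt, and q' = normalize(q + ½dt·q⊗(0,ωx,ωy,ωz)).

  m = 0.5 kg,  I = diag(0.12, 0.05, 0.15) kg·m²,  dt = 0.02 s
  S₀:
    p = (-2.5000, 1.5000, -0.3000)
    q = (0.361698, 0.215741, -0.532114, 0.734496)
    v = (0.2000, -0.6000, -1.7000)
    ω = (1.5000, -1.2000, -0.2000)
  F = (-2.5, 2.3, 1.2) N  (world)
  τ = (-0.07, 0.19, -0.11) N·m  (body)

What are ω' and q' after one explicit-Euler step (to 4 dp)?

ω' = (1.4843, -1.1276, -0.2315)
q' = (0.3535, 0.2310, -0.5249, 0.7390)

gyro term ω×Iω = (0.0240, 0.0090, 0.1260)
angular accel α = (-0.7833, 3.6200, -1.5733)
ω' = ω + α·dt = (1.4843, -1.1276, -0.2315)
2q̇ = q⊗(0,ω) = (-0.8152491, 1.5303650, 0.7108546, 0.4669422)
updated quaternion q' = (0.3535, 0.2310, -0.5249, 0.7390)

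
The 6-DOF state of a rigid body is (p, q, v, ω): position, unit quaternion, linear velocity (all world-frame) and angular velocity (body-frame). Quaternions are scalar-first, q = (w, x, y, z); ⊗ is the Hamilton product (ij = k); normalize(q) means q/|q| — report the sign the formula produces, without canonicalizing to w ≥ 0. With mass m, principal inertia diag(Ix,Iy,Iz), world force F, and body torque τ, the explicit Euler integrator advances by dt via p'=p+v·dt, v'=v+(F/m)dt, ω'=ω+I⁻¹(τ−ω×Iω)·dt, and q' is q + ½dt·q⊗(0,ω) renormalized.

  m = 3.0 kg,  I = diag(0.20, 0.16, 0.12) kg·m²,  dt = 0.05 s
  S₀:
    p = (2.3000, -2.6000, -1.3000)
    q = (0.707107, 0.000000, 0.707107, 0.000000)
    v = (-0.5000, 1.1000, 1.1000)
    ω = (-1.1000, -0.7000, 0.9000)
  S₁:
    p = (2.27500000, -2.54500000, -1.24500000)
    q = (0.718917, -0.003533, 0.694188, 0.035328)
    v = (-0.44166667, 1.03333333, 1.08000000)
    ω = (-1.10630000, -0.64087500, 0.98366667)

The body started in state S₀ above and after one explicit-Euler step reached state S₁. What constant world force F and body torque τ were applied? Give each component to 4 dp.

rate change Δω = (-0.00630000, 0.05912500, 0.08366667)
ω₀×(Iω₀) = (0.0252, -0.0792, -0.0308)
I·α + gyro = (0.0000, 0.1100, 0.1700)
velocity change Δv = (0.05833333, -0.06666667, -0.02000000)
m·(v₁−v₀)/dt = (3.5000, -4.0000, -1.2000)

F = (3.5000, -4.0000, -1.2000)
τ = (0.0000, 0.1100, 0.1700)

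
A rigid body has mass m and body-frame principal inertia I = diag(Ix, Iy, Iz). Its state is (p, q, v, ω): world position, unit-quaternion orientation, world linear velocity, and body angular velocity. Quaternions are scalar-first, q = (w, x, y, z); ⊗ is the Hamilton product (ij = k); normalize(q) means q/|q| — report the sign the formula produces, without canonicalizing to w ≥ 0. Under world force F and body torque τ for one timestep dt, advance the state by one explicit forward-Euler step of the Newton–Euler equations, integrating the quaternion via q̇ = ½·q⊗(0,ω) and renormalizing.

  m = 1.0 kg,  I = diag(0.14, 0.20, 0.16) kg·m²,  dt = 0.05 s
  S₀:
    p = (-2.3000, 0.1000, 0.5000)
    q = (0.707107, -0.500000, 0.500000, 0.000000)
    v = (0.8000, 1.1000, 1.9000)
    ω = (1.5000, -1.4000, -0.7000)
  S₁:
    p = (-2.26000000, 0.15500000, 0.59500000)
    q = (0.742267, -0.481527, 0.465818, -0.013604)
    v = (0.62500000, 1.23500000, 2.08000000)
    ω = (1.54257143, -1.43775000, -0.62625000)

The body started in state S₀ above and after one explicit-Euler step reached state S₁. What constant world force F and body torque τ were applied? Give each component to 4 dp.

v₁ − v₀ = (-0.17500000, 0.13500000, 0.18000000)
F = m·Δv/dt = (-3.5000, 2.7000, 3.6000)
rate change Δω = (0.04257143, -0.03775000, 0.07375000)
applied torque τ = (0.0800, -0.1300, 0.1100)

F = (-3.5000, 2.7000, 3.6000)
τ = (0.0800, -0.1300, 0.1100)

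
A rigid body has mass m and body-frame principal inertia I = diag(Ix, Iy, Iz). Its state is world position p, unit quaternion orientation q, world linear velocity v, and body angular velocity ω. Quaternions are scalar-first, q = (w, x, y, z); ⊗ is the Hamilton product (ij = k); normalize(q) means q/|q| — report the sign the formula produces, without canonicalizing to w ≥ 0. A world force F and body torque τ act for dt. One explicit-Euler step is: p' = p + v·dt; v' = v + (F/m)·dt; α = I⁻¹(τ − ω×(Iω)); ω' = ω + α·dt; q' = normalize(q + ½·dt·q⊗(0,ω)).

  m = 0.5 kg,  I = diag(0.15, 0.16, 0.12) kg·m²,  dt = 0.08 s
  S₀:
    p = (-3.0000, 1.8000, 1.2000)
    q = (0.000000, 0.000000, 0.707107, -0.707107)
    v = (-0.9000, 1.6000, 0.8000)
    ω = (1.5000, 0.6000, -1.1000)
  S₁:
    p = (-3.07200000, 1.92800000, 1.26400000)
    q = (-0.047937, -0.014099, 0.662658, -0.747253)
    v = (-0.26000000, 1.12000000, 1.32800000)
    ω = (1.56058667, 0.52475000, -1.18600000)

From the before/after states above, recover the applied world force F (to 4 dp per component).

velocity change Δv = (0.64000000, -0.48000000, 0.52800000)
F = m·Δv/dt = (4.0000, -3.0000, 3.3000)

F = (4.0000, -3.0000, 3.3000)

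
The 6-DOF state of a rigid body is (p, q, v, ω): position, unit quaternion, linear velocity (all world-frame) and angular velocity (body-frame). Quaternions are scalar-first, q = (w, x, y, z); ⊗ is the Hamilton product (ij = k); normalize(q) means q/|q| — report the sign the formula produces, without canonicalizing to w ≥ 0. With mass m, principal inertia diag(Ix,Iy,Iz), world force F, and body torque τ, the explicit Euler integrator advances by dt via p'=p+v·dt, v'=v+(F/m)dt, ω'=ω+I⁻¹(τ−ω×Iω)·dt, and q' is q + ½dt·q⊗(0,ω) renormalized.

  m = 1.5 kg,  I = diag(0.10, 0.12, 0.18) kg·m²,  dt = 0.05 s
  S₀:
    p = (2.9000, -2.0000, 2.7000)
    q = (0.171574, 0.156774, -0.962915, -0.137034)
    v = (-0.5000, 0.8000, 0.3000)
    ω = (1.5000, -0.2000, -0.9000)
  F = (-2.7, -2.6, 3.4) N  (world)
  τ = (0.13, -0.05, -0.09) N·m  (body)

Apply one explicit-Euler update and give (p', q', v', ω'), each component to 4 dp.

precession coupling ω×(Iω) = (0.0108, 0.1080, -0.0060)
angular accel α = (1.1920, -1.3167, -0.4667)
ω + α·dt = (1.5596, -0.2658, -0.9233)
2q̇ = q⊗(0,ω) = (-0.5510746, 1.0965777, -0.0987692, 1.2586011)
q' = normalize(q + ½dt·q⊗(0,ω)) = (0.1576, 0.1840, -0.9645, -0.1055)
a = F/m = (-1.8000, -1.7333, 2.2667)
p + v·dt = (2.8750, -1.9600, 2.7150)
v' = v + a·dt = (-0.5900, 0.7133, 0.4133)

p' = (2.8750, -1.9600, 2.7150)
q' = (0.1576, 0.1840, -0.9645, -0.1055)
v' = (-0.5900, 0.7133, 0.4133)
ω' = (1.5596, -0.2658, -0.9233)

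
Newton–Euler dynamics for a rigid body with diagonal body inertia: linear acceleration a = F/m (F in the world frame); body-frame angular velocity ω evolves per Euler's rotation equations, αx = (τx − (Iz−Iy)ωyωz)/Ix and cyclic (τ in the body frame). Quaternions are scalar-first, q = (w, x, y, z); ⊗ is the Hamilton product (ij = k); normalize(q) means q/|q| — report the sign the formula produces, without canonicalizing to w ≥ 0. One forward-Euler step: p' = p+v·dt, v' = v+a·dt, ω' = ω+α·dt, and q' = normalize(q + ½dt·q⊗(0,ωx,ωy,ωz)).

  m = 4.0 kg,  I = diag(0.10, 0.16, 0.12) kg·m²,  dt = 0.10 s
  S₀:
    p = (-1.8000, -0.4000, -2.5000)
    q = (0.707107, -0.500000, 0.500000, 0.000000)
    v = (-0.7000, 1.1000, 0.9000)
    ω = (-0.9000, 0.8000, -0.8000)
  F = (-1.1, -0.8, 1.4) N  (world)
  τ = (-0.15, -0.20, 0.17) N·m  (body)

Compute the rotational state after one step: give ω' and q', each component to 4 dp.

ω' = (-1.0756, 0.6840, -0.6223)
q' = (0.6629, -0.5504, 0.5070, -0.0257)

ω×(Iω) gyroscopic = (0.0256, -0.0144, -0.0432)
angular accel α = (-1.7560, -1.1600, 1.7767)
new body rate ω' = (-1.0756, 0.6840, -0.6223)
Hamilton product q⊗(0,ω) = (-0.8500000, -1.0363963, 0.1656856, -0.5156856)
q + ½dt·q⊗(0,ω), renormalized = (0.6629, -0.5504, 0.5070, -0.0257)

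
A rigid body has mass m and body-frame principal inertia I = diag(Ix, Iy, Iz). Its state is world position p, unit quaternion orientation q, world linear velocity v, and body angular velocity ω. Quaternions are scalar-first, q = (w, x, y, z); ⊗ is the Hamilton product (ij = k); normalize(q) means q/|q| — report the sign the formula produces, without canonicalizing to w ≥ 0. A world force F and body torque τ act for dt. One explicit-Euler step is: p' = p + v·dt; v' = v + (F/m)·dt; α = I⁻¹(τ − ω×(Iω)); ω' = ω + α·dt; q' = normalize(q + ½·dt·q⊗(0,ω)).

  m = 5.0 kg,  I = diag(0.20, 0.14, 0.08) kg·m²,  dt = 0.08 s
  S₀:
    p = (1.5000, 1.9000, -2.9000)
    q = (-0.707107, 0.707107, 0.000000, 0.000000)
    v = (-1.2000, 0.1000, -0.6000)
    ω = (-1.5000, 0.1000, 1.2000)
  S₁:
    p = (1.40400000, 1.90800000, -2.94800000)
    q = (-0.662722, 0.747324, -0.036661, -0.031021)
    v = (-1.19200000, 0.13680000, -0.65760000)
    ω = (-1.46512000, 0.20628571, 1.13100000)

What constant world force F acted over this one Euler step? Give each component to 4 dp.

velocity change Δv = (0.00800000, 0.03680000, -0.05760000)
F = m·Δv/dt = (0.5000, 2.3000, -3.6000)

F = (0.5000, 2.3000, -3.6000)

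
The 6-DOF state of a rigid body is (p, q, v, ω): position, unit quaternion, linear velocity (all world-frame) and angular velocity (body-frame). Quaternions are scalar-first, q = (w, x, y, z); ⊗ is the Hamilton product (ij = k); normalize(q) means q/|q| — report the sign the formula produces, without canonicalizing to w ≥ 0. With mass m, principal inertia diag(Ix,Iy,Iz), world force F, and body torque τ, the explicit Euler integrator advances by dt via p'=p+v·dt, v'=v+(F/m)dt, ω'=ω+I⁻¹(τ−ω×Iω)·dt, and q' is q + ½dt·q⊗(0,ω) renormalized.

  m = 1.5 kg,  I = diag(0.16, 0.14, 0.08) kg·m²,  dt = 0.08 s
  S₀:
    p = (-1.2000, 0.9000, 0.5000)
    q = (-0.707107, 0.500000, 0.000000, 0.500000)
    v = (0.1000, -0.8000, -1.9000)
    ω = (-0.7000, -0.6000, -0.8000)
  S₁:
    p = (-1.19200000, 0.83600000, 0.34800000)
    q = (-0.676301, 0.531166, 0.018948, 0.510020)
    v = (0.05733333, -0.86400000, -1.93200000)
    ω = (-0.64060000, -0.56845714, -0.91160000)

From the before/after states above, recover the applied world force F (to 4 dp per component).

Δv = v₁−v₀ = (-0.04266667, -0.06400000, -0.03200000)
F = m·Δv/dt = (-0.8000, -1.2000, -0.6000)

F = (-0.8000, -1.2000, -0.6000)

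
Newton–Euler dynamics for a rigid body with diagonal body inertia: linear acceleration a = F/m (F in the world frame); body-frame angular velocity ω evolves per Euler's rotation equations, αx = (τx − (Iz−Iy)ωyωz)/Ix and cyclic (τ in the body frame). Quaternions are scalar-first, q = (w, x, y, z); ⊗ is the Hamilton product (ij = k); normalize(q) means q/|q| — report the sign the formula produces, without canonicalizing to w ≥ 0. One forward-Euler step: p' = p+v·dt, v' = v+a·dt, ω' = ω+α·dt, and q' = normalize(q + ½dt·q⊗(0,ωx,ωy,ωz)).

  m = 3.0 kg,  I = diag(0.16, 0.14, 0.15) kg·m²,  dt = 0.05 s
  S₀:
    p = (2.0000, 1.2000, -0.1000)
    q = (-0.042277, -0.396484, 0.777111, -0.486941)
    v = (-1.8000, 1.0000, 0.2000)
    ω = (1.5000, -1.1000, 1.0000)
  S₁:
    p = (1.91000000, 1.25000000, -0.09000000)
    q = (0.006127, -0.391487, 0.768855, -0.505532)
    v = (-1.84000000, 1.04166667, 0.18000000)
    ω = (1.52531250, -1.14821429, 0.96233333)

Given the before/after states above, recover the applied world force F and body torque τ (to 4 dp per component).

F = (-2.4000, 2.5000, -1.2000)
τ = (0.0700, -0.1200, -0.0800)

velocity change Δv = (-0.04000000, 0.04166667, -0.02000000)
F = m·Δv/dt = (-2.4000, 2.5000, -1.2000)
Δω = ω₁−ω₀ = (0.02531250, -0.04821429, -0.03766667)
gyro term ω₀×Iω₀ = (-0.0110, 0.0150, 0.0330)
τ = I·(Δω/dt) + ω₀×(Iω₀) = (0.0700, -0.1200, -0.0800)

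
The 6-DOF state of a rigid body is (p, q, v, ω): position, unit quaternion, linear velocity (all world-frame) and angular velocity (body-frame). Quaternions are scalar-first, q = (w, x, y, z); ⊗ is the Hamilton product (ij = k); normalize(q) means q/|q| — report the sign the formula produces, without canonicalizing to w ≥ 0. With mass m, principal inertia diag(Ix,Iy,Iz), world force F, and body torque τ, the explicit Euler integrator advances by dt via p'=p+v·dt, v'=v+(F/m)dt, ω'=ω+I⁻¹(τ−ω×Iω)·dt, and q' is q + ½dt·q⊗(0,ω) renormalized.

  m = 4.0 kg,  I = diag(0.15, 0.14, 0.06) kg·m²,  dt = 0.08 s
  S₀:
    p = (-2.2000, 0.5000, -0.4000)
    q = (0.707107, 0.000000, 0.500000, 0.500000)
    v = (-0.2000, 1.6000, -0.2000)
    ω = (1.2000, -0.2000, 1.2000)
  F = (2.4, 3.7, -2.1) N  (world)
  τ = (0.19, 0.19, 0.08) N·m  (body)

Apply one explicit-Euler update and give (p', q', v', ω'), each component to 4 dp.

p' = (-2.2160, 0.6280, -0.4160)
q' = (0.6855, 0.0618, 0.5171, 0.5088)
v' = (-0.1520, 1.6740, -0.2420)
ω' = (1.2911, -0.1655, 1.3035)

a = (0.6000, 0.9250, -0.5250)
new position p' = (-2.2160, 0.6280, -0.4160)
v' = v + a·dt = (-0.1520, 1.6740, -0.2420)
ω×(Iω) gyroscopic = (0.0192, 0.1296, 0.0024)
α = I⁻¹(τ − ω×Iω) = (1.1387, 0.4314, 1.2933)
ω' = ω + α·dt = (1.2911, -0.1655, 1.3035)
Hamilton product q⊗(0,ω) = (-0.5000000, 1.5485284, 0.4585786, 0.2485284)
q + ½dt·q⊗(0,ω), renormalized = (0.6855, 0.0618, 0.5171, 0.5088)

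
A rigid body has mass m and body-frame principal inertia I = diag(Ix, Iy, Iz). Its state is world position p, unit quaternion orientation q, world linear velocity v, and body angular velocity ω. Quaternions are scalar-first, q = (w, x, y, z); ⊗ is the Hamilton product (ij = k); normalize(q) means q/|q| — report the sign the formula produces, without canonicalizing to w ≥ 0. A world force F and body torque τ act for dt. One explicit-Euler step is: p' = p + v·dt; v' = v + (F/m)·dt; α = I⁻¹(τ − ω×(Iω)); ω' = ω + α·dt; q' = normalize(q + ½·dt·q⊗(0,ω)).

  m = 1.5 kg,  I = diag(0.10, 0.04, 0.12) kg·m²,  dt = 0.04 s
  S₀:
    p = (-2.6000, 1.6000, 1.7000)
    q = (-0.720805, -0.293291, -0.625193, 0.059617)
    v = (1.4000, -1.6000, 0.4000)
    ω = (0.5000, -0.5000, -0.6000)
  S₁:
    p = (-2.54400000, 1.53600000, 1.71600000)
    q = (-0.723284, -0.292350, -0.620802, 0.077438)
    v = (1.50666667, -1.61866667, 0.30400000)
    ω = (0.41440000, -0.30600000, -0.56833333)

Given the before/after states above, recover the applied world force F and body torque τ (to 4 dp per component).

F = (4.0000, -0.7000, -3.6000)
τ = (-0.1900, 0.2000, 0.1100)

ω₁ − ω₀ = (-0.08560000, 0.19400000, 0.03166667)
gyro term ω₀×Iω₀ = (0.0240, 0.0060, 0.0150)
τ = I·(Δω/dt) + ω₀×(Iω₀) = (-0.1900, 0.2000, 0.1100)
velocity change Δv = (0.10666667, -0.01866667, -0.09600000)
applied force F = (4.0000, -0.7000, -3.6000)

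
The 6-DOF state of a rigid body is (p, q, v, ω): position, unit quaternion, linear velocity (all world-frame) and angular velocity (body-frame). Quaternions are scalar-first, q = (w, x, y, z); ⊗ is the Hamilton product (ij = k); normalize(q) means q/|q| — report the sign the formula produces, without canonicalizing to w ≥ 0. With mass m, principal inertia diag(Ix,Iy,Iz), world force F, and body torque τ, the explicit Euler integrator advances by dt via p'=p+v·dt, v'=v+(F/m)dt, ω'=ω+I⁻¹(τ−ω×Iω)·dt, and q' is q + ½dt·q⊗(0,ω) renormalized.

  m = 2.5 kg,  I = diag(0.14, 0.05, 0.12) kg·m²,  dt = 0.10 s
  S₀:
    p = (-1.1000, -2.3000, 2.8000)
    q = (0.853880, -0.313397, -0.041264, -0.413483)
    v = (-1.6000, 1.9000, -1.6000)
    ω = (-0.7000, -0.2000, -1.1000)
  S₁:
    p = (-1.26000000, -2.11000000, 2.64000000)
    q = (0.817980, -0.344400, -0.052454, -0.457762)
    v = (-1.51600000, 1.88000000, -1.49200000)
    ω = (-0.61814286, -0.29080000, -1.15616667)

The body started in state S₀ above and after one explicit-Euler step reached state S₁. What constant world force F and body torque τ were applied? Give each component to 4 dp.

velocity change Δv = (0.08400000, -0.02000000, 0.10800000)
applied force F = (2.1000, -0.5000, 2.7000)
ω₁ − ω₀ = (0.08185714, -0.09080000, -0.05616667)
ω₀×(Iω₀) = (0.0154, 0.0154, -0.0126)
I·α + gyro = (0.1300, -0.0300, -0.0800)

F = (2.1000, -0.5000, 2.7000)
τ = (0.1300, -0.0300, -0.0800)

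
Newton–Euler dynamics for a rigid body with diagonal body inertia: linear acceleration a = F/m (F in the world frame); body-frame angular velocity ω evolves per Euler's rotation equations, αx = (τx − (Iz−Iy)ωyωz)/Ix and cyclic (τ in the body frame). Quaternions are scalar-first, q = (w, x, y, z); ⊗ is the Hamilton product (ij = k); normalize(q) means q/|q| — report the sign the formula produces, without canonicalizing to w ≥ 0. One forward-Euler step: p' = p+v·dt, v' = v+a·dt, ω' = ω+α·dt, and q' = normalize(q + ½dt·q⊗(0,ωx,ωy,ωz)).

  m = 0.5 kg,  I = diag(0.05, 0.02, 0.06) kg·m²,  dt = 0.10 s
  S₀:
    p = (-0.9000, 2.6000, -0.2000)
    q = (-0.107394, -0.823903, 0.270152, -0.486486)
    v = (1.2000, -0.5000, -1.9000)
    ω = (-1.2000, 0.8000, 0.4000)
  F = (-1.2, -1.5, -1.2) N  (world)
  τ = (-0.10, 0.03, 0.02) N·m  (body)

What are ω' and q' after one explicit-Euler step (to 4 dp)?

ω' = (-1.4256, 0.9260, 0.3853)
q' = (-0.1575, -0.7904, 0.3107, -0.5040)

gyro term ω×Iω = (0.0128, 0.0048, 0.0288)
α = I⁻¹(τ − ω×Iω) = (-2.2560, 1.2600, -0.1467)
ω' = ω + α·dt = (-1.4256, 0.9260, 0.3853)
2q̇ = q⊗(0,ω) = (-1.0102108, 0.6261224, 0.8274292, -0.3778976)
q + ½dt·q⊗(0,ω), renormalized = (-0.1575, -0.7904, 0.3107, -0.5040)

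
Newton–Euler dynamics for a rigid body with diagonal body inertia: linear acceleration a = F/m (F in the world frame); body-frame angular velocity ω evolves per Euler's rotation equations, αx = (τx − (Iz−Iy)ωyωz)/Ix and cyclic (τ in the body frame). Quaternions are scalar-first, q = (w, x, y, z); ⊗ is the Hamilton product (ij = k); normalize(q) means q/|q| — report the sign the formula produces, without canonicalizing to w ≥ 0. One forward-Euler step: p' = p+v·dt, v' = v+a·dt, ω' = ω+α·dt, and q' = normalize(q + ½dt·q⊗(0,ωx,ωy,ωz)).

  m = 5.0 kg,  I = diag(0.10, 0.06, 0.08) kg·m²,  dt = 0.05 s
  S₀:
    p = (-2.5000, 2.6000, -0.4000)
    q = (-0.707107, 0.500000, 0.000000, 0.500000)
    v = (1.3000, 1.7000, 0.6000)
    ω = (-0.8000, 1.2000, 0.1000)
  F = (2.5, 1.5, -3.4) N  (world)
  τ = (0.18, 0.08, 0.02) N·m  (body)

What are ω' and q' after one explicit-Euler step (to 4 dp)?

ω' = (-0.7112, 1.2680, 0.0885)
q' = (-0.6979, 0.4988, -0.0324, 0.5129)

gyro term ω×Iω = (0.0024, -0.0016, 0.0384)
angular accel α = (1.7760, 1.3600, -0.2300)
new body rate ω' = (-0.7112, 1.2680, 0.0885)
q⊗(0,ω) = (0.3500000, -0.0343144, -1.2985284, 0.5292893)
q' = normalize(q + ½dt·q⊗(0,ω)) = (-0.6979, 0.4988, -0.0324, 0.5129)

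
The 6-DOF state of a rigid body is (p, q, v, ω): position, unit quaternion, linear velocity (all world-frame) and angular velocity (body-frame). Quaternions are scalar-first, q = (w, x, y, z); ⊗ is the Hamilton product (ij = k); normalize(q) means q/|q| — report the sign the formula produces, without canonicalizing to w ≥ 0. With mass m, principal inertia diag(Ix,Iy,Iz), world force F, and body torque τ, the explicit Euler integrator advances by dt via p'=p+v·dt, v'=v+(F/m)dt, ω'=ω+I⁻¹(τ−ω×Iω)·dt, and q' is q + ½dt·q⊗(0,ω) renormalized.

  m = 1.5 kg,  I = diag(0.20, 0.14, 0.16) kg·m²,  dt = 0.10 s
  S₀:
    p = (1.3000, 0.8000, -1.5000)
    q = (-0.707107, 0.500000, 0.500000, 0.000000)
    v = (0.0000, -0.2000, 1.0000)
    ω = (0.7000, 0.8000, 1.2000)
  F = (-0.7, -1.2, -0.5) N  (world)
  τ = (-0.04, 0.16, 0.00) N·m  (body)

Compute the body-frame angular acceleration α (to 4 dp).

α = (-0.2960, 0.9029, 0.2100)

precession coupling ω×(Iω) = (0.0192, 0.0336, -0.0336)
angular accel α = (-0.2960, 0.9029, 0.2100)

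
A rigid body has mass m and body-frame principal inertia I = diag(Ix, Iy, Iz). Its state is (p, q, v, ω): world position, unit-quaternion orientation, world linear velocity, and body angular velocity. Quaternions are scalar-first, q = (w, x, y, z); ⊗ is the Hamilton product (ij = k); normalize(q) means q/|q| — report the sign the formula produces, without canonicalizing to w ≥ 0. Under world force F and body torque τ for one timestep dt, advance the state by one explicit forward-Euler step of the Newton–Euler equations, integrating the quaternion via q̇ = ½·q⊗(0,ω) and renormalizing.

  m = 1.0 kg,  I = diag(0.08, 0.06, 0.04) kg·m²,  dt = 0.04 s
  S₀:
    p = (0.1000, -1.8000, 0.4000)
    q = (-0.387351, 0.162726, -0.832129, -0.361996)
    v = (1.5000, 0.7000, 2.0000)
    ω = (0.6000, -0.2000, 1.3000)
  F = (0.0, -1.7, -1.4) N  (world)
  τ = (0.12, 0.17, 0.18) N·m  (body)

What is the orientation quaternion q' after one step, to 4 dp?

Hamilton product q⊗(0,ω) = (0.2065334, -1.3865775, -0.3512712, -0.0368241)
q' = normalize(q + ½dt·q⊗(0,ω)) = (-0.3831, 0.1349, -0.8388, -0.3626)

q' = (-0.3831, 0.1349, -0.8388, -0.3626)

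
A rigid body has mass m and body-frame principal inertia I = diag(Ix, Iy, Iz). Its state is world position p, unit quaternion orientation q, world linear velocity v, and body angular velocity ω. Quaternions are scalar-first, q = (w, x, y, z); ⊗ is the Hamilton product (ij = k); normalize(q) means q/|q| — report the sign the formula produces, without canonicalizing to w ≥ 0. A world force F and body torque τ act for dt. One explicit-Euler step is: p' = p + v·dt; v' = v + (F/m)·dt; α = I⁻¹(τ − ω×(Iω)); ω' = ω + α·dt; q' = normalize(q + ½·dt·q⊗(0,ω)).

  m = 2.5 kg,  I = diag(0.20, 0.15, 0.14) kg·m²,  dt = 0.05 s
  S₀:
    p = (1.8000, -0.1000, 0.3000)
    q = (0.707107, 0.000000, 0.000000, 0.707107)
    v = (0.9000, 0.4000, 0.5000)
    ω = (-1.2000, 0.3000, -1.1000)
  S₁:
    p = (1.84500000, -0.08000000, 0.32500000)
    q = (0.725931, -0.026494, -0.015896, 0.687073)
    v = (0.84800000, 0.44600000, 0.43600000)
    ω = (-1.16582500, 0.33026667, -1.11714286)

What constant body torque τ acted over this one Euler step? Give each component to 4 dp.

τ = (0.1400, 0.1700, -0.0300)

Δω = ω₁−ω₀ = (0.03417500, 0.03026667, -0.01714286)
I·α + gyro = (0.1400, 0.1700, -0.0300)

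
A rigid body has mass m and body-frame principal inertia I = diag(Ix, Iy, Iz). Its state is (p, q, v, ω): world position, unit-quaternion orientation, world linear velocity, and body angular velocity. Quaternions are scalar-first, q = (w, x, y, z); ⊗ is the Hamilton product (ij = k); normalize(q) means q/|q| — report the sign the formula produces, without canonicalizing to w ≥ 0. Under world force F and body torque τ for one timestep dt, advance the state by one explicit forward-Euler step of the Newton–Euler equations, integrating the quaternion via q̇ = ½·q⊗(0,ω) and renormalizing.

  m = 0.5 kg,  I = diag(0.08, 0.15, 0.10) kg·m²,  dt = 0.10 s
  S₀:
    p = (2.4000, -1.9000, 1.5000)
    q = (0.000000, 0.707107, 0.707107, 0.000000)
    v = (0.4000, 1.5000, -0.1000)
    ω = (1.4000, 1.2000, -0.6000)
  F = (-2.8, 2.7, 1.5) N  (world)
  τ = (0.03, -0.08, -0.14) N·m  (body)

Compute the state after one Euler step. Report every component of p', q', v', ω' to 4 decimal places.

p' = (2.4400, -1.7500, 1.4900)
q' = (-0.0915, 0.6827, 0.7249, -0.0070)
v' = (-0.1600, 2.0400, 0.2000)
ω' = (1.3925, 1.1355, -0.8576)

ω×(Iω) gyroscopic = (0.0360, 0.0168, 0.1176)
α = I⁻¹(τ − ω×Iω) = (-0.0750, -0.6453, -2.5760)
ω + α·dt = (1.3925, 1.1355, -0.8576)
Hamilton product q⊗(0,ω) = (-1.8384782, -0.4242642, 0.4242642, -0.1414214)
updated quaternion q' = (-0.0915, 0.6827, 0.7249, -0.0070)
a = F/m = (-5.6000, 5.4000, 3.0000)
new position p' = (2.4400, -1.7500, 1.4900)
v' = v + a·dt = (-0.1600, 2.0400, 0.2000)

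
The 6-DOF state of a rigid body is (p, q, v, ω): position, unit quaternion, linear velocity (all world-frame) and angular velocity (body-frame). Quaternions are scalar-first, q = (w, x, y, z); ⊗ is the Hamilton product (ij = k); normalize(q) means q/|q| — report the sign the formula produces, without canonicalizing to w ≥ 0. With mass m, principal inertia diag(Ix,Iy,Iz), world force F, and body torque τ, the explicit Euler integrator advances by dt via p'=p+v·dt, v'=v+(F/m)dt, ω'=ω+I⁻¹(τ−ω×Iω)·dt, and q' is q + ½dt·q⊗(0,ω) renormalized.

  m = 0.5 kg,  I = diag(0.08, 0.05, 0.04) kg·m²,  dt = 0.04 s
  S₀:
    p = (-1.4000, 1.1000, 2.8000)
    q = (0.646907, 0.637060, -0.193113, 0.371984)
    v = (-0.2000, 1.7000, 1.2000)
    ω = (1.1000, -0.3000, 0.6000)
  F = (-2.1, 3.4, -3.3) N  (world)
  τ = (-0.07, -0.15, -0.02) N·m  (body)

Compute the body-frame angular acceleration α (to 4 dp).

gyro term ω×Iω = (0.0018, 0.0264, 0.0099)
α = I⁻¹(τ − ω×Iω) = (-0.8975, -3.5280, -0.7475)

α = (-0.8975, -3.5280, -0.7475)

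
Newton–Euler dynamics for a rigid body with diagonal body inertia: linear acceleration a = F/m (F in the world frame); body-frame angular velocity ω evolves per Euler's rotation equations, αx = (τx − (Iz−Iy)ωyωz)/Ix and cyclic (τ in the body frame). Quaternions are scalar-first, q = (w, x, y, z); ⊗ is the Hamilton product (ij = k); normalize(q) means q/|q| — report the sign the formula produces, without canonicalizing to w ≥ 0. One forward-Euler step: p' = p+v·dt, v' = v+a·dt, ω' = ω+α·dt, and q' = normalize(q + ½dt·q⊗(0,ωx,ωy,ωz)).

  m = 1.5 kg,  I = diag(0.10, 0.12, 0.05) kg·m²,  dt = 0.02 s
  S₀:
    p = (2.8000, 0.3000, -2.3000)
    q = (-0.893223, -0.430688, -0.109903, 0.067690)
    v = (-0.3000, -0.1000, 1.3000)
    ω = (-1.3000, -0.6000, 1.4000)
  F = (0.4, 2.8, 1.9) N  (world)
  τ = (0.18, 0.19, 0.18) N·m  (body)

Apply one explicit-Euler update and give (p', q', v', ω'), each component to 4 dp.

p' = (2.7940, 0.2980, -2.2740)
q' = (-0.9002, -0.4201, -0.0994, 0.0563)
v' = (-0.2947, -0.0627, 1.3253)
ω' = (-1.2758, -0.5532, 1.4658)

linear accel F/m = (0.2667, 1.8667, 1.2667)
new position p' = (2.7940, 0.2980, -2.2740)
v + (F/m)dt = (-0.2947, -0.0627, 1.3253)
gyro term ω×Iω = (0.0588, -0.0910, 0.0156)
α = I⁻¹(τ − ω×Iω) = (1.2120, 2.3417, 3.2880)
new body rate ω' = (-1.2758, -0.5532, 1.4658)
q⊗(0,ω) = (-0.7206022, 1.0479397, 1.0509000, -1.1349733)
q + ½dt·q⊗(0,ω), renormalized = (-0.9002, -0.4201, -0.0994, 0.0563)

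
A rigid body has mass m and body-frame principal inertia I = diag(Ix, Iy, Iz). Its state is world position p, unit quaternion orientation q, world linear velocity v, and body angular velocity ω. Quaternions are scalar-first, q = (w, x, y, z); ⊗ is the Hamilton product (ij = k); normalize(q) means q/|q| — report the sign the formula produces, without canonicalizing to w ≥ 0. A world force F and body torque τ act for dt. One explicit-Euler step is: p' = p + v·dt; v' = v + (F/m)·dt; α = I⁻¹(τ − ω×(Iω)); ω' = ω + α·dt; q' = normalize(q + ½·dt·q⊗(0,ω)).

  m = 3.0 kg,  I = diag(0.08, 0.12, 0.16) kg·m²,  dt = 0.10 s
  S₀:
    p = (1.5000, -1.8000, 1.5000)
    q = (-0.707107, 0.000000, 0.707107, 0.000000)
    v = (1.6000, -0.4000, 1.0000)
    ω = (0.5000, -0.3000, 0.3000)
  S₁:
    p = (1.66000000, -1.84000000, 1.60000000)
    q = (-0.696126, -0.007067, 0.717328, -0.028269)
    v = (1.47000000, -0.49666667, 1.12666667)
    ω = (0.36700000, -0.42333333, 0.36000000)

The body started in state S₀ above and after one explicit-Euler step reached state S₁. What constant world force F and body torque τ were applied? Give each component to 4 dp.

F = (-3.9000, -2.9000, 3.8000)
τ = (-0.1100, -0.1600, 0.0900)

velocity change Δv = (-0.13000000, -0.09666667, 0.12666667)
m·(v₁−v₀)/dt = (-3.9000, -2.9000, 3.8000)
ω₁ − ω₀ = (-0.13300000, -0.12333333, 0.06000000)
I·α + gyro = (-0.1100, -0.1600, 0.0900)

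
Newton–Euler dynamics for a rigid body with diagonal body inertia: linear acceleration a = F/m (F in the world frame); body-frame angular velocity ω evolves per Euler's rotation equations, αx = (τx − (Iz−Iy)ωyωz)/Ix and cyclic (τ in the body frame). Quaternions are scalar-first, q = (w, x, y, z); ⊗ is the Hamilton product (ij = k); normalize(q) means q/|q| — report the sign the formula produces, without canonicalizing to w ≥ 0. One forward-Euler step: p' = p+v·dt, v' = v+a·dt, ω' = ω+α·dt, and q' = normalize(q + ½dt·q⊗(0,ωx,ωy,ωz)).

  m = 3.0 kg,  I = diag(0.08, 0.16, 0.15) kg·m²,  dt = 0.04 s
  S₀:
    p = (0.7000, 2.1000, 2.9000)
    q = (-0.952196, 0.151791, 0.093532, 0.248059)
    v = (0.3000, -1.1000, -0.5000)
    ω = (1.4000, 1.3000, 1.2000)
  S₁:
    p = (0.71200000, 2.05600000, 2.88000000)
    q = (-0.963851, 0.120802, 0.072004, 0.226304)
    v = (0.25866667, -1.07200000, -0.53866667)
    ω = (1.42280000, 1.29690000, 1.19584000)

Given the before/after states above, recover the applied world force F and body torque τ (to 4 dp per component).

Δv = v₁−v₀ = (-0.04133333, 0.02800000, -0.03866667)
F = m·Δv/dt = (-3.1000, 2.1000, -2.9000)
rate change Δω = (0.02280000, -0.00310000, -0.00416000)
ω₀×(Iω₀) = (-0.0156, -0.1176, 0.1456)
I·α + gyro = (0.0300, -0.1300, 0.1300)

F = (-3.1000, 2.1000, -2.9000)
τ = (0.0300, -0.1300, 0.1300)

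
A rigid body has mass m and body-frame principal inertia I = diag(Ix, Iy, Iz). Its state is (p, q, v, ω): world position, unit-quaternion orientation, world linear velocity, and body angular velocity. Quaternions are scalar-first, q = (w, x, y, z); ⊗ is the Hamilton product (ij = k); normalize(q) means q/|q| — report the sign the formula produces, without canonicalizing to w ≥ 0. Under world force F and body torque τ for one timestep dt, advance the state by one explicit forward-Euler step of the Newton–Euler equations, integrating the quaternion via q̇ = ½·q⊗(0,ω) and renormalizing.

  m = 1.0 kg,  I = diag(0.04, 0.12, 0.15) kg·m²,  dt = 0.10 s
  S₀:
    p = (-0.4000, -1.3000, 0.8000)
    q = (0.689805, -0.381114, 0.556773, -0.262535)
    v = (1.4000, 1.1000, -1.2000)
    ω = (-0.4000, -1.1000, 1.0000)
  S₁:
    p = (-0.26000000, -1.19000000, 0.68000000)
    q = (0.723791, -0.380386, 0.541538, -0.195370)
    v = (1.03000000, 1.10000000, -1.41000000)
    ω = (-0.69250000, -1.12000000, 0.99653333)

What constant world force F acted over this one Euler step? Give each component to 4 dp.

v₁ − v₀ = (-0.37000000, 0.00000000, -0.21000000)
applied force F = (-3.7000, 0.0000, -2.1000)

F = (-3.7000, 0.0000, -2.1000)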